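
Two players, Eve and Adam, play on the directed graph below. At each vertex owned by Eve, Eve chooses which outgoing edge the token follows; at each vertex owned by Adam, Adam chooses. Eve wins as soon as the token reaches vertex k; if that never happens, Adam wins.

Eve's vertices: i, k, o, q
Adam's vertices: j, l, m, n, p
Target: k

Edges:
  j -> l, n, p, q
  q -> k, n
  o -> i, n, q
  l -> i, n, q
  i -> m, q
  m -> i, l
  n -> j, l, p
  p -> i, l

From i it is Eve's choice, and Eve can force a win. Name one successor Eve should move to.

q

A0 = {k}
A1: add {q} — q (Eve) has q→k.
A2: add {i, o} — i (Eve) has i→q; o (Eve) has o→q.
A3 = A2; e.g. j (Adam) can still go to l. Fixed point.
From i, successor q is in the attractor (rank 1); the other successor m is not.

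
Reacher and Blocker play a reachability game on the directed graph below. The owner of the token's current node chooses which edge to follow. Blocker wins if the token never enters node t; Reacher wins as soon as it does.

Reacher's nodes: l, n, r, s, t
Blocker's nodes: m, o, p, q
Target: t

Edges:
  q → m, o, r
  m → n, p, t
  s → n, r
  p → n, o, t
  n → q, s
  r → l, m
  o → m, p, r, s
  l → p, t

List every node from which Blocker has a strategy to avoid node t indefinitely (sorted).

A0 = {t}
A1: add {l} — l (Reacher) has l→t.
A2: add {r} — r (Reacher) has r→l.
A3: add {s} — s (Reacher) has s→r.
A4: add {n} — n (Reacher) has n→s.
A5 = A4; e.g. m (Blocker) can still go to p. Fixed point.
Reacher's attractor = {l, n, r, s, t}; Blocker avoids the target exactly from the complement.

m, o, p, q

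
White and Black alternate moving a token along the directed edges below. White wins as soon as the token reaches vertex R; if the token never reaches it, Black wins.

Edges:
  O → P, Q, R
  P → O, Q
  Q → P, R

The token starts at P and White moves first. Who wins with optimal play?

Black

Track states (vertex, player-to-move).
A0 = {(R,White), (R,Black)}
A1: add {(O,White), (Q,White)}.
A2: add {(P,Black)}.
A3 = A2; e.g. (O,Black) stays out. (P,White) never enters ⇒ Black avoids the target.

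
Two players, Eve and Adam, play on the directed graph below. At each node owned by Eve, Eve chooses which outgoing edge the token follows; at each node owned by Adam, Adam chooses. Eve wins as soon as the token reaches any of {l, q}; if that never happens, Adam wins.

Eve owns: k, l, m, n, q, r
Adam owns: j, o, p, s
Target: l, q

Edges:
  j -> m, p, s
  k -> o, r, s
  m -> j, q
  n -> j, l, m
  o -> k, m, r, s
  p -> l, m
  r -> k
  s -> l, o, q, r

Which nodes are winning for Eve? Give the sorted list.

A0 = {l, q}
A1: add {m, n} — m (Eve) has m→q; n (Eve) has n→l.
A2: add {p} — p (Adam): all of {l, m} already in.
A3 = A2; e.g. j (Adam) can still go to s. Fixed point.
Eve's winning region = {l, m, n, p, q}.

l, m, n, p, q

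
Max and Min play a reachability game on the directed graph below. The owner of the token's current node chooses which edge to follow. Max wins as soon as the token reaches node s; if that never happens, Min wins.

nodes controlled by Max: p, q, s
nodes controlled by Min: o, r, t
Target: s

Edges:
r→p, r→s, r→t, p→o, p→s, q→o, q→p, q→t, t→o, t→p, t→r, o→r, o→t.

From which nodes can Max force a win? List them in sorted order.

p, q, s

A0 = {s}
A1: add {p} — p (Max) has p→s.
A2: add {q} — q (Max) has q→p.
A3 = A2; e.g. o (Min) can still go to r. Fixed point.
Max's winning region = {p, q, s}.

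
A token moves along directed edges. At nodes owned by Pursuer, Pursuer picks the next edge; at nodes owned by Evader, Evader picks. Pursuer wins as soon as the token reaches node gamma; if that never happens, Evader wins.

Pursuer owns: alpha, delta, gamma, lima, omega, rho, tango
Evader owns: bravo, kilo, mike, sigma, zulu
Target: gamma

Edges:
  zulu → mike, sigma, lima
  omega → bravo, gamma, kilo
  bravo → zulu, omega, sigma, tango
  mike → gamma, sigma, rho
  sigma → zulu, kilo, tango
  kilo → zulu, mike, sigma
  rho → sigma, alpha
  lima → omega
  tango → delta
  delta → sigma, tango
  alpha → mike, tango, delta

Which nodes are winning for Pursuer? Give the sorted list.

A0 = {gamma}
A1: add {omega} — omega (Pursuer) has omega→gamma.
A2: add {lima} — lima (Pursuer) has lima→omega.
A3 = A2; e.g. zulu (Evader) can still go to mike. Fixed point.
Pursuer's winning region = {gamma, lima, omega}.

gamma, lima, omega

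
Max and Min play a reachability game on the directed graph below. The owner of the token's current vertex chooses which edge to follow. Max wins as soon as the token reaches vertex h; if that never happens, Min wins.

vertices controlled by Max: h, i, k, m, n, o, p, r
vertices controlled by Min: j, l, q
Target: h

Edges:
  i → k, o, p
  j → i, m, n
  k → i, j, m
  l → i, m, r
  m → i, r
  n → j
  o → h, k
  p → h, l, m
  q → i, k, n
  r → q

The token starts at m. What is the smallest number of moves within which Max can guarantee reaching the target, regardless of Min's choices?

3

A0 = {h}
A1: add {o, p} — o (Max) has o→h; p (Max) has p→h.
A2: add {i} — i (Max) has i→o.
A3: add {k, m} — k (Max) has k→i; m (Max) has m→i.
A4 = A3; e.g. j (Min) can still go to n. Fixed point.
m enters the attractor at level 3, so Max can force the target in 3 moves from there.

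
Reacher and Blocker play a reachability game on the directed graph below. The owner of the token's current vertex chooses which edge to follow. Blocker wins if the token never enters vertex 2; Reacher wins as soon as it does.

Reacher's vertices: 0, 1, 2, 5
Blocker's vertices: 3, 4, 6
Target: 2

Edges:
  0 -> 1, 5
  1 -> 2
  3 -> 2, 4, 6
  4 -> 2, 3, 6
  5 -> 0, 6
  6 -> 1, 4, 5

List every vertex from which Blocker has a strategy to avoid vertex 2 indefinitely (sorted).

3, 4, 6

A0 = {2}
A1: add {1} — 1 (Reacher) has 1→2.
A2: add {0} — 0 (Reacher) has 0→1.
A3: add {5} — 5 (Reacher) has 5→0.
A4 = A3; e.g. 3 (Blocker) can still go to 4. Fixed point.
Reacher's attractor = {0, 1, 2, 5}; Blocker avoids the target exactly from the complement.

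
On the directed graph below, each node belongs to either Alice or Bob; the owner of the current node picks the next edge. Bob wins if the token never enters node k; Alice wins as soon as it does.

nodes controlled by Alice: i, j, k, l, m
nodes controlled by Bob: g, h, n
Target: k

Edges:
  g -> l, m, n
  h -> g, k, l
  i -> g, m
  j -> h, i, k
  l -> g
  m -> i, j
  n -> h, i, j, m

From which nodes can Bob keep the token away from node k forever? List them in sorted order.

g, h, l, n

A0 = {k}
A1: add {j} — j (Alice) has j→k.
A2: add {m} — m (Alice) has m→j.
A3: add {i} — i (Alice) has i→m.
A4 = A3; e.g. g (Bob) can still go to l. Fixed point.
Alice's attractor = {i, j, k, m}; Bob avoids the target exactly from the complement.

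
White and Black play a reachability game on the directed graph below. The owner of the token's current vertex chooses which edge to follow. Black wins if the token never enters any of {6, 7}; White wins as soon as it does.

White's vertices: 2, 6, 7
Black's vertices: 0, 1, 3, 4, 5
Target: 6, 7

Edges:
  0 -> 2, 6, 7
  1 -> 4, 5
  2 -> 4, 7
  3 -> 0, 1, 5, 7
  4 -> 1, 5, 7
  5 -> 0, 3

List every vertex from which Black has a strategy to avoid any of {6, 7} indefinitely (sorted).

A0 = {6, 7}
A1: add {2} — 2 (White) has 2→7.
A2: add {0} — 0 (Black): all of {2, 6, 7} already in.
A3 = A2; e.g. 1 (Black) can still go to 4. Fixed point.
White's attractor = {0, 2, 6, 7}; Black avoids the target exactly from the complement.

1, 3, 4, 5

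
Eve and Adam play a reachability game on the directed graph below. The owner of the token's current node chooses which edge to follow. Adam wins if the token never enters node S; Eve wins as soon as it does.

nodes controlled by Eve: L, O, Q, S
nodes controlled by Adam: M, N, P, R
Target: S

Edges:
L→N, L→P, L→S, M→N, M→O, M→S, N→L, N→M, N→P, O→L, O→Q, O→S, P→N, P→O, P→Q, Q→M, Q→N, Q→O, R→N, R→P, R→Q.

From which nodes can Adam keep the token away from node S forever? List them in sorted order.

M, N, P, R

A0 = {S}
A1: add {L, O} — L (Eve) has L→S; O (Eve) has O→S.
A2: add {Q} — Q (Eve) has Q→O.
A3 = A2; e.g. M (Adam) can still go to N. Fixed point.
Eve's attractor = {L, O, Q, S}; Adam avoids the target exactly from the complement.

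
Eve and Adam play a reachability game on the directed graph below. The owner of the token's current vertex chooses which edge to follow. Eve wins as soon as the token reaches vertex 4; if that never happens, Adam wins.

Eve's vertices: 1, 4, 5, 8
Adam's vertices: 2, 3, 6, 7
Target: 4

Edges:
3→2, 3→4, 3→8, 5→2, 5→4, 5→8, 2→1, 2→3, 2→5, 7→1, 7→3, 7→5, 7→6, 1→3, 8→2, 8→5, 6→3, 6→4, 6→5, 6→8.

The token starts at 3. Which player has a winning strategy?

Adam

A0 = {4}
A1: add {5} — 5 (Eve) has 5→4.
A2: add {8} — 8 (Eve) has 8→5.
A3 = A2; e.g. 1 (Eve) has no edge into A2. Fixed point.
3 never enters the attractor, so Adam can avoid the target forever.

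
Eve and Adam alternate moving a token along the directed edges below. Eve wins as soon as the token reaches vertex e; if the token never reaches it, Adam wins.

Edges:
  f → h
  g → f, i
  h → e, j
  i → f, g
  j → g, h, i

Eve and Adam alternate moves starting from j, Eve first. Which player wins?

Track states (vertex, player-to-move).
A0 = {(e,Eve), (e,Adam)}
A1: add {(h,Eve)}.
A2: add {(f,Adam)}.
A3: add {(g,Eve), (i,Eve)}.
A4: add {(j,Adam)}.
A5 = A4; e.g. (f,Eve) stays out. (j,Eve) never enters ⇒ Adam avoids the target.

Adam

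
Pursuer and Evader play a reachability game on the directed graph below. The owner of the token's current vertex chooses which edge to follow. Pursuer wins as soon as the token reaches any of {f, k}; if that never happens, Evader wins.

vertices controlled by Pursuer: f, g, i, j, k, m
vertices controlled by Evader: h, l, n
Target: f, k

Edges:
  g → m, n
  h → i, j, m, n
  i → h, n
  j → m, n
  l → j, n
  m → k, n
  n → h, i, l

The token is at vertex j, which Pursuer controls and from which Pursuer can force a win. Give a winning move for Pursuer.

A0 = {f, k}
A1: add {m} — m (Pursuer) has m→k.
A2: add {g, j} — g (Pursuer) has g→m; j (Pursuer) has j→m.
A3 = A2; e.g. h (Evader) can still go to i. Fixed point.
From j, successor m is in the attractor (rank 1); the other successor n is not.

m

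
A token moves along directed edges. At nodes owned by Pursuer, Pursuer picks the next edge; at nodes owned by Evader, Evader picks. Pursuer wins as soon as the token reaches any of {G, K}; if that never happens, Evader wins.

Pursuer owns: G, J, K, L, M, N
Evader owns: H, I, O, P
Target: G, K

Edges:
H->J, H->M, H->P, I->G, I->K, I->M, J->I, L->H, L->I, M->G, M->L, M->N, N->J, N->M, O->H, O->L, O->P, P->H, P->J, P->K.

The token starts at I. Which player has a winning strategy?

Pursuer

A0 = {G, K}
A1: add {M} — M (Pursuer) has M→G.
A2: add {I, N} — I (Evader): all of {G, K, M} already in; N (Pursuer) has N→M.
I ∈ A2, so Pursuer can force the target.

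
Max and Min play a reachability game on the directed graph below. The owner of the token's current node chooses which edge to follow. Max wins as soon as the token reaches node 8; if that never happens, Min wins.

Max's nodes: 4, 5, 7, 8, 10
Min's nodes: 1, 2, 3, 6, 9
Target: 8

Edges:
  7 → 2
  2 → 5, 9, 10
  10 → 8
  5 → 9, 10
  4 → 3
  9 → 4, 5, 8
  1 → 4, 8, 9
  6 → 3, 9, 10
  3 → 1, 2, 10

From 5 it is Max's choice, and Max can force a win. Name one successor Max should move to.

A0 = {8}
A1: add {10} — 10 (Max) has 10→8.
A2: add {5} — 5 (Max) has 5→10.
A3 = A2; e.g. 1 (Min) can still go to 4. Fixed point.
From 5, successor 10 is in the attractor (rank 1); the other successor 9 is not.

10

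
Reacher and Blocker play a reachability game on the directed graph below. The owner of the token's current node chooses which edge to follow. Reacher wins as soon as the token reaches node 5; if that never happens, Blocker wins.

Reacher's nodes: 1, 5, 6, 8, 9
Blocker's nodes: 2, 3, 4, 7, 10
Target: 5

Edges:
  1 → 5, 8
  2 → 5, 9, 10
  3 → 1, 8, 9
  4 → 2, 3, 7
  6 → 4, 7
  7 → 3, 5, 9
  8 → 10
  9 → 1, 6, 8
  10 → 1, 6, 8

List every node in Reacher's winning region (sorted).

1, 5, 9

A0 = {5}
A1: add {1} — 1 (Reacher) has 1→5.
A2: add {9} — 9 (Reacher) has 9→1.
A3 = A2; e.g. 2 (Blocker) can still go to 10. Fixed point.
Reacher's winning region = {1, 5, 9}.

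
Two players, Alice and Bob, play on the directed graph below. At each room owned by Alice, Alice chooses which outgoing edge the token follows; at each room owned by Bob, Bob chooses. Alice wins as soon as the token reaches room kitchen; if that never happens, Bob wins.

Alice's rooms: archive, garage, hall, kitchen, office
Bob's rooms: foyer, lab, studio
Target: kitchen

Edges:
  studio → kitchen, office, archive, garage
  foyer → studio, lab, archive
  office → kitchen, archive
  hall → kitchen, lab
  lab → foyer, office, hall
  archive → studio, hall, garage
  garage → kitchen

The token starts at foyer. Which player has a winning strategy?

A0 = {kitchen}
A1: add {garage, hall, office} — office (Alice) has office→kitchen; hall (Alice) has hall→kitchen; garage (Alice) has garage→kitchen.
A2: add {archive} — archive (Alice) has archive→hall.
A3: add {studio} — studio (Bob): all of {kitchen, office, archive, garage} already in.
A4 = A3; e.g. foyer (Bob) can still go to lab. Fixed point.
foyer never enters the attractor, so Bob can avoid the target forever.

Bob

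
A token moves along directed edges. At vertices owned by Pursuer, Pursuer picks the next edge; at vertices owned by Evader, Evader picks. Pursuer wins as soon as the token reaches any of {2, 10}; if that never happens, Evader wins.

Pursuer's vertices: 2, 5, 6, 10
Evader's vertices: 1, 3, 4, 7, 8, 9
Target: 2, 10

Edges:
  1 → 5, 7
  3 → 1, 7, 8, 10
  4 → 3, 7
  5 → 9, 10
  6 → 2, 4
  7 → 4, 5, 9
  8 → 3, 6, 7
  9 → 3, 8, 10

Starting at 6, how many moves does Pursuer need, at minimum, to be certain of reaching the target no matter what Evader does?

1

A0 = {2, 10}
A1: add {5, 6} — 5 (Pursuer) has 5→10; 6 (Pursuer) has 6→2.
A2 = A1; e.g. 1 (Evader) can still go to 7. Fixed point.
6 enters the attractor at level 1, so Pursuer can force the target in 1 move from there.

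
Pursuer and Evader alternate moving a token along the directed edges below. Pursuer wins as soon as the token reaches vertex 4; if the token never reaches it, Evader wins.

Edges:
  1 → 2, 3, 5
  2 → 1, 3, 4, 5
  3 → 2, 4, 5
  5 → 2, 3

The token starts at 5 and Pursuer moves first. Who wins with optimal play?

Track states (vertex, player-to-move).
A0 = {(4,Pursuer), (4,Evader)}
A1: add {(2,Pursuer), (3,Pursuer)}.
A2: add {(5,Evader)}.
A3: add {(1,Pursuer)}.
A4 = A3; e.g. (1,Evader) stays out. (5,Pursuer) never enters ⇒ Evader avoids the target.

Evader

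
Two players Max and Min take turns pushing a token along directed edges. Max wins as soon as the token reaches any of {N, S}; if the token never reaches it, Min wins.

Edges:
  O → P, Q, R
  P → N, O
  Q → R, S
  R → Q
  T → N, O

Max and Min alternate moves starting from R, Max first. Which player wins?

Min

Track states (vertex, player-to-move).
A0 = {(N,Max), (N,Min), (S,Max), (S,Min)}
A1: add {(P,Max), (Q,Max), (T,Max)}.
A2: add {(R,Min)}.
A3: add {(O,Max)}.
A4: add {(P,Min), (T,Min)}.
A5 = A4; e.g. (O,Min) stays out. (R,Max) never enters ⇒ Min avoids the target.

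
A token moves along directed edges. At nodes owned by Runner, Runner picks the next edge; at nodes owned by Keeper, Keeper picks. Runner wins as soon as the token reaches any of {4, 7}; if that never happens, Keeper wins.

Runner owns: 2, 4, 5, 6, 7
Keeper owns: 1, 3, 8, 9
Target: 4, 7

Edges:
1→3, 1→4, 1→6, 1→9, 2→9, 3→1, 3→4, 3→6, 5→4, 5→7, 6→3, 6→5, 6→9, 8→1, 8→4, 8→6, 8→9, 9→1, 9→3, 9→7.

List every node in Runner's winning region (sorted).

A0 = {4, 7}
A1: add {5} — 5 (Runner) has 5→4.
A2: add {6} — 6 (Runner) has 6→5.
A3 = A2; e.g. 1 (Keeper) can still go to 3. Fixed point.
Runner's winning region = {4, 5, 6, 7}.

4, 5, 6, 7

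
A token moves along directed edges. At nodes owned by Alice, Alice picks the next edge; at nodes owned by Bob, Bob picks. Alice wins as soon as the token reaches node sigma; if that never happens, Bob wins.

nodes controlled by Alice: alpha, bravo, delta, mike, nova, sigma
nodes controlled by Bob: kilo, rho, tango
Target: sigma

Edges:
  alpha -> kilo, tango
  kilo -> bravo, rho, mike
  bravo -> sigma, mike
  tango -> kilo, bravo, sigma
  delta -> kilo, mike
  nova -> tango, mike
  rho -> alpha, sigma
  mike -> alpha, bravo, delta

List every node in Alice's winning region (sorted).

bravo, delta, mike, nova, sigma

A0 = {sigma}
A1: add {bravo} — bravo (Alice) has bravo→sigma.
A2: add {mike} — mike (Alice) has mike→bravo.
A3: add {delta, nova} — delta (Alice) has delta→mike; nova (Alice) has nova→mike.
A4 = A3; e.g. alpha (Alice) has no edge into A3. Fixed point.
Alice's winning region = {bravo, delta, mike, nova, sigma}.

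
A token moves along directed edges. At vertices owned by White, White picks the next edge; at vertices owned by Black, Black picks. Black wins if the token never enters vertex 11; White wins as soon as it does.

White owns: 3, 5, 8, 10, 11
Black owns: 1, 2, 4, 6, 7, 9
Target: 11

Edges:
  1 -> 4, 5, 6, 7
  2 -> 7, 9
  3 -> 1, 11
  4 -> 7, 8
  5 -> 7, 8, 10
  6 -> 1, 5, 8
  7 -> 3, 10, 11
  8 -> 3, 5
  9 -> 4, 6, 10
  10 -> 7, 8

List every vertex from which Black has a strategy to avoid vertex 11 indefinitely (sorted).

A0 = {11}
A1: add {3} — 3 (White) has 3→11.
A2: add {8} — 8 (White) has 8→3.
A3: add {5, 10} — 5 (White) has 5→8; 10 (White) has 10→8.
A4: add {7} — 7 (Black): all of {3, 10, 11} already in.
A5: add {4} — 4 (Black): all of {7, 8} already in.
A6 = A5; e.g. 1 (Black) can still go to 6. Fixed point.
White's attractor = {3, 4, 5, 7, 8, 10, 11}; Black avoids the target exactly from the complement.

1, 2, 6, 9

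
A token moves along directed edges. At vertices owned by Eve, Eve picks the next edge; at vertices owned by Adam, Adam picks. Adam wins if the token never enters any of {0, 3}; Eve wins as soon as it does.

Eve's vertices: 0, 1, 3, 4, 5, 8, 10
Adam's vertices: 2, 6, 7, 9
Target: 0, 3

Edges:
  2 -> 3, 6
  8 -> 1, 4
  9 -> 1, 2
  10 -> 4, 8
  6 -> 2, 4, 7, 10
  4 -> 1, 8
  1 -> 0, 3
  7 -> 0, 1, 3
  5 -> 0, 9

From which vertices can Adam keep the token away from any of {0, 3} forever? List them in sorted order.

2, 6, 9

A0 = {0, 3}
A1: add {1, 5} — 1 (Eve) has 1→0; 5 (Eve) has 5→0.
A2: add {4, 7, 8} — 4 (Eve) has 4→1; 7 (Adam): all of {0, 1, 3} already in; 8 (Eve) has 8→1.
A3: add {10} — 10 (Eve) has 10→4.
A4 = A3; e.g. 2 (Adam) can still go to 6. Fixed point.
Eve's attractor = {0, 1, 3, 4, 5, 7, 8, 10}; Adam avoids the target exactly from the complement.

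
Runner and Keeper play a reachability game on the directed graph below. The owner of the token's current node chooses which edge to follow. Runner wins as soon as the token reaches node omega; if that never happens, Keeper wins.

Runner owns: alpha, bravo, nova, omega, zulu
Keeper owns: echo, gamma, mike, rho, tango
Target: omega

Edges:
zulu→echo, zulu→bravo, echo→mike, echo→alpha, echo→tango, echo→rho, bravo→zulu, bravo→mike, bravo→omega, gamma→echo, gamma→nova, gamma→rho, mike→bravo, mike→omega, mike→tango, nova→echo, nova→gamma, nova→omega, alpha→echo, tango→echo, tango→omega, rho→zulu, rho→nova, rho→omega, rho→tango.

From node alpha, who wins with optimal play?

Keeper

A0 = {omega}
A1: add {bravo, nova} — bravo (Runner) has bravo→omega; nova (Runner) has nova→omega.
A2: add {zulu} — zulu (Runner) has zulu→bravo.
A3 = A2; e.g. echo (Keeper) can still go to mike. Fixed point.
alpha never enters the attractor, so Keeper can avoid the target forever.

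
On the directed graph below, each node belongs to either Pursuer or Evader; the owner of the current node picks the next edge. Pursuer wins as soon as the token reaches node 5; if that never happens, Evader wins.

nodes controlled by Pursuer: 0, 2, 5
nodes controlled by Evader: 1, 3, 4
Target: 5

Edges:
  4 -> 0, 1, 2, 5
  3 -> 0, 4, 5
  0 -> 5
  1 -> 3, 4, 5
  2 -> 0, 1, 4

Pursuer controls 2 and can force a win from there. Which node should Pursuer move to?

A0 = {5}
A1: add {0} — 0 (Pursuer) has 0→5.
A2: add {2} — 2 (Pursuer) has 2→0.
A3 = A2; e.g. 1 (Evader) can still go to 3. Fixed point.
From 2, successor 0 is in the attractor (rank 1); the other successors 1, 4 are not.

0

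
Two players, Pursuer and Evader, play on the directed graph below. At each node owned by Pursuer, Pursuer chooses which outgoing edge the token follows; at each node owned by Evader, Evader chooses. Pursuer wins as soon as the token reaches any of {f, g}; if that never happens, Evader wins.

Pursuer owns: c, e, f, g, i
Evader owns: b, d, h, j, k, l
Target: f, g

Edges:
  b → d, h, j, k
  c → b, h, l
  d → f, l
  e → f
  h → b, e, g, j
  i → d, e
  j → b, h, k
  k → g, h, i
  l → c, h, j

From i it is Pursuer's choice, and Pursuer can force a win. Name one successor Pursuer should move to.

e

A0 = {f, g}
A1: add {e} — e (Pursuer) has e→f.
A2: add {i} — i (Pursuer) has i→e.
A3 = A2; e.g. b (Evader) can still go to d. Fixed point.
From i, successor e is in the attractor (rank 1); the other successor d is not.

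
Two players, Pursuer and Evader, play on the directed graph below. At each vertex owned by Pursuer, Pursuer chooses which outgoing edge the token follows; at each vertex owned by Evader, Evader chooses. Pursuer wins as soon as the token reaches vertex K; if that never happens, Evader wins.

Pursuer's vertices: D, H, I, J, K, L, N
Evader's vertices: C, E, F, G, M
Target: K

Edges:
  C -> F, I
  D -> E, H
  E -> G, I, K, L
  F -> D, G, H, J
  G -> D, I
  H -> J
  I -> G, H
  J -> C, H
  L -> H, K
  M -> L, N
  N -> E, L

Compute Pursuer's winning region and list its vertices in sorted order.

K, L, M, N

A0 = {K}
A1: add {L} — L (Pursuer) has L→K.
A2: add {N} — N (Pursuer) has N→L.
A3: add {M} — M (Evader): all of {L, N} already in.
A4 = A3; e.g. C (Evader) can still go to F. Fixed point.
Pursuer's winning region = {K, L, M, N}.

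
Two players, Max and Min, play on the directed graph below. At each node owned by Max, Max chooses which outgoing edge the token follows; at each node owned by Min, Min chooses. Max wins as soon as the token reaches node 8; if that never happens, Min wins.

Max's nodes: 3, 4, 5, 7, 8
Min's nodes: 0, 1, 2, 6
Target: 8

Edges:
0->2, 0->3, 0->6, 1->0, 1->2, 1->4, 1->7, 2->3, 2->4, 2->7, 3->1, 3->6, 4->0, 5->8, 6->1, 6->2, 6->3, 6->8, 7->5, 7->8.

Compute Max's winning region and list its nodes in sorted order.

5, 7, 8

A0 = {8}
A1: add {5, 7} — 5 (Max) has 5→8; 7 (Max) has 7→8.
A2 = A1; e.g. 0 (Min) can still go to 2. Fixed point.
Max's winning region = {5, 7, 8}.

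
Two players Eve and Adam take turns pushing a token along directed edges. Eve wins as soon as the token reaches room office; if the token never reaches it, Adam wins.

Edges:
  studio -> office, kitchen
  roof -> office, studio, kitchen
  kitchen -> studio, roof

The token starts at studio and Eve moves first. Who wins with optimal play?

Eve

Track states (vertex, player-to-move).
A0 = {(office,Eve), (office,Adam)}
A1: add {(studio,Eve), (roof,Eve)}.
(studio,Eve) ∈ A1 ⇒ Eve forces the target.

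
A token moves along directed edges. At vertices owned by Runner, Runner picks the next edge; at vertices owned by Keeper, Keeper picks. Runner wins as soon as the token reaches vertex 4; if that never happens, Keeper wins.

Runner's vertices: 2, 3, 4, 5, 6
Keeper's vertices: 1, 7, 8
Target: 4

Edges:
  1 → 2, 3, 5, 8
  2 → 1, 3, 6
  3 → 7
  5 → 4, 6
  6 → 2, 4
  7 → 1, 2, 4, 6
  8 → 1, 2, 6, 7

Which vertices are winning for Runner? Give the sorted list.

2, 4, 5, 6

A0 = {4}
A1: add {5, 6} — 5 (Runner) has 5→4; 6 (Runner) has 6→4.
A2: add {2} — 2 (Runner) has 2→6.
A3 = A2; e.g. 1 (Keeper) can still go to 3. Fixed point.
Runner's winning region = {2, 4, 5, 6}.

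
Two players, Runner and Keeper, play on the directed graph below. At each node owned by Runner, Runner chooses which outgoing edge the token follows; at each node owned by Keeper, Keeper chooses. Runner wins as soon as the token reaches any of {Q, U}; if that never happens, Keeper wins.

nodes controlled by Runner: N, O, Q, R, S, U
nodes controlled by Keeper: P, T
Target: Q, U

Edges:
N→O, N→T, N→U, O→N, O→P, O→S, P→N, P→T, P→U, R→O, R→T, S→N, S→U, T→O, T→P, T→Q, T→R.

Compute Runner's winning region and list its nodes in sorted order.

A0 = {Q, U}
A1: add {N, S} — N (Runner) has N→U; S (Runner) has S→U.
A2: add {O} — O (Runner) has O→N.
A3: add {R} — R (Runner) has R→O.
A4 = A3; e.g. P (Keeper) can still go to T. Fixed point.
Runner's winning region = {N, O, Q, R, S, U}.

N, O, Q, R, S, U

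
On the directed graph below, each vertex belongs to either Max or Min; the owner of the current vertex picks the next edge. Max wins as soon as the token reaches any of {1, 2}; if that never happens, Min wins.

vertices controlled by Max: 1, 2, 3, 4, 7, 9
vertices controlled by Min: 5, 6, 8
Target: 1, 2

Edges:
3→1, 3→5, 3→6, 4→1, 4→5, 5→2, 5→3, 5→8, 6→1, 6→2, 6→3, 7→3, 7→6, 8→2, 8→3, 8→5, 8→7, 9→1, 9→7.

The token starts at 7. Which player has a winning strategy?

A0 = {1, 2}
A1: add {3, 4, 9} — 3 (Max) has 3→1; 4 (Max) has 4→1; 9 (Max) has 9→1.
A2: add {6, 7} — 6 (Min): all of {1, 2, 3} already in; 7 (Max) has 7→3.
A3 = A2; e.g. 5 (Min) can still go to 8. Fixed point.
7 ∈ A2, so Max can force the target.

Max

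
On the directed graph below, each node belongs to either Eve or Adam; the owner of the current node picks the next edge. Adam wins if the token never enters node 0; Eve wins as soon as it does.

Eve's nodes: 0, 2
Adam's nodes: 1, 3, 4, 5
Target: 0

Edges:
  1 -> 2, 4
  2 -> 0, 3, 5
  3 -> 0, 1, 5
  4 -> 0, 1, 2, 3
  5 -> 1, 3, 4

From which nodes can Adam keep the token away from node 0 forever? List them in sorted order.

1, 3, 4, 5

A0 = {0}
A1: add {2} — 2 (Eve) has 2→0.
A2 = A1; e.g. 1 (Adam) can still go to 4. Fixed point.
Eve's attractor = {0, 2}; Adam avoids the target exactly from the complement.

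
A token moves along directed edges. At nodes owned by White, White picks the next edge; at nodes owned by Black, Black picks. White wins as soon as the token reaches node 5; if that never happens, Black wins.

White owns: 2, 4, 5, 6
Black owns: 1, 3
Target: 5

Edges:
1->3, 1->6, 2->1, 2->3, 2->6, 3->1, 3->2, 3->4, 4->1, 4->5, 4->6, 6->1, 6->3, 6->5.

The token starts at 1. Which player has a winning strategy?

A0 = {5}
A1: add {4, 6} — 4 (White) has 4→5; 6 (White) has 6→5.
A2: add {2} — 2 (White) has 2→6.
A3 = A2; e.g. 1 (Black) can still go to 3. Fixed point.
1 never enters the attractor, so Black can avoid the target forever.

Black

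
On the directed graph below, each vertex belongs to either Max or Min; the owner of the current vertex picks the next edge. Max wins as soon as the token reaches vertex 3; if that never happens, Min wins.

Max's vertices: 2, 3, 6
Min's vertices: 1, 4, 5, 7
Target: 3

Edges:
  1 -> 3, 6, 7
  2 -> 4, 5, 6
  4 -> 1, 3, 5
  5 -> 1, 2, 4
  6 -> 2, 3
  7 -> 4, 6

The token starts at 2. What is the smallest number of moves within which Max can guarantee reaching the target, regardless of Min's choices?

A0 = {3}
A1: add {6} — 6 (Max) has 6→3.
A2: add {2} — 2 (Max) has 2→6.
A3 = A2; e.g. 1 (Min) can still go to 7. Fixed point.
2 enters the attractor at level 2, so Max can force the target in 2 moves from there.

2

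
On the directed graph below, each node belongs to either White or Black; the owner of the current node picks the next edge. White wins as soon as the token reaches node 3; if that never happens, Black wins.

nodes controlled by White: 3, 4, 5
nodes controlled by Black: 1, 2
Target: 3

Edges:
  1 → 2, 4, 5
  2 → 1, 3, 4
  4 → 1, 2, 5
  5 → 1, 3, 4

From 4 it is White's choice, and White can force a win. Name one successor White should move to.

5

A0 = {3}
A1: add {5} — 5 (White) has 5→3.
A2: add {4} — 4 (White) has 4→5.
A3 = A2; e.g. 1 (Black) can still go to 2. Fixed point.
From 4, successor 5 is in the attractor (rank 1); the other successors 1, 2 are not.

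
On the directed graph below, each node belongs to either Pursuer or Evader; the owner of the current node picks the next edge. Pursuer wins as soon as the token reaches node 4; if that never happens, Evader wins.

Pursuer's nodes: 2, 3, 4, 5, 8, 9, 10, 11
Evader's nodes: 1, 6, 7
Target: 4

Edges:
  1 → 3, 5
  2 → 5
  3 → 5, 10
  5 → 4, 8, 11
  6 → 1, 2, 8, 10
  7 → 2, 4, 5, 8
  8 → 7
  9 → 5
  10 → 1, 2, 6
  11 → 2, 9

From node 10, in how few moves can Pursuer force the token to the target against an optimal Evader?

3

A0 = {4}
A1: add {5} — 5 (Pursuer) has 5→4.
A2: add {2, 3, 9} — 2 (Pursuer) has 2→5; 3 (Pursuer) has 3→5; 9 (Pursuer) has 9→5.
A3: add {1, 10, 11} — 1 (Evader): all of {3, 5} already in; 10 (Pursuer) has 10→2; 11 (Pursuer) has 11→2.
A4 = A3; e.g. 6 (Evader) can still go to 8. Fixed point.
10 enters the attractor at level 3, so Pursuer can force the target in 3 moves from there.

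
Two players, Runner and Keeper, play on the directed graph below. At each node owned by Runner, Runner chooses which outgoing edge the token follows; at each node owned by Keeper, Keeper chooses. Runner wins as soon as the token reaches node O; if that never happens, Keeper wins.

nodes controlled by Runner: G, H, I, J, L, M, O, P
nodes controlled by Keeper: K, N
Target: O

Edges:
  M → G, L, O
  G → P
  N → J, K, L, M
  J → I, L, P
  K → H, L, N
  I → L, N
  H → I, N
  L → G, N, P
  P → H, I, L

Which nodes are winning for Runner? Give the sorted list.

A0 = {O}
A1: add {M} — M (Runner) has M→O.
A2 = A1; e.g. G (Runner) has no edge into A1. Fixed point.
Runner's winning region = {M, O}.

M, O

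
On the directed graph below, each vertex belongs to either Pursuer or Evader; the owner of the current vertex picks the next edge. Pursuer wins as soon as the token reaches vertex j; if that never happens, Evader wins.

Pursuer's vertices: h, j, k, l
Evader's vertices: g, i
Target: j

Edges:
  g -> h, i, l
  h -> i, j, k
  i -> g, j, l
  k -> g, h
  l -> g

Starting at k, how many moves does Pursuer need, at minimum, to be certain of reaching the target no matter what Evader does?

2

A0 = {j}
A1: add {h} — h (Pursuer) has h→j.
A2: add {k} — k (Pursuer) has k→h.
A3 = A2; e.g. g (Evader) can still go to i. Fixed point.
k enters the attractor at level 2, so Pursuer can force the target in 2 moves from there.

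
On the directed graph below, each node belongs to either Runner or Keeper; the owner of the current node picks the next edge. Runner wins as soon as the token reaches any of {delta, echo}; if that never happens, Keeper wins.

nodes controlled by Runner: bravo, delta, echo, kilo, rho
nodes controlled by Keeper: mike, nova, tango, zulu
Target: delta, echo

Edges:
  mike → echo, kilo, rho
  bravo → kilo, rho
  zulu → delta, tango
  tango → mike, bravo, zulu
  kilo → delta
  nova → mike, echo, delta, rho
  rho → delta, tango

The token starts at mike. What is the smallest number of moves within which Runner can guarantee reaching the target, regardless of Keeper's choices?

2

A0 = {delta, echo}
A1: add {kilo, rho} — kilo (Runner) has kilo→delta; rho (Runner) has rho→delta.
A2: add {bravo, mike} — mike (Keeper): all of {echo, kilo, rho} already in; bravo (Runner) has bravo→kilo.
mike enters the attractor at level 2, so Runner can force the target in 2 moves from there.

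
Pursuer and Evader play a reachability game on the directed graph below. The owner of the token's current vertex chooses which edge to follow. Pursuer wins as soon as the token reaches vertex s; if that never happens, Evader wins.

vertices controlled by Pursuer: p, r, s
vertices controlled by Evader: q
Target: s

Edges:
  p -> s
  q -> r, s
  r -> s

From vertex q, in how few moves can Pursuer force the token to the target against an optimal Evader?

A0 = {s}
A1: add {p, r} — p (Pursuer) has p→s; r (Pursuer) has r→s.
A2: add {q} — q (Evader): all of {r, s} already in.
A2 = all vertices. Fixed point.
q enters the attractor at level 2, so Pursuer can force the target in 2 moves from there.

2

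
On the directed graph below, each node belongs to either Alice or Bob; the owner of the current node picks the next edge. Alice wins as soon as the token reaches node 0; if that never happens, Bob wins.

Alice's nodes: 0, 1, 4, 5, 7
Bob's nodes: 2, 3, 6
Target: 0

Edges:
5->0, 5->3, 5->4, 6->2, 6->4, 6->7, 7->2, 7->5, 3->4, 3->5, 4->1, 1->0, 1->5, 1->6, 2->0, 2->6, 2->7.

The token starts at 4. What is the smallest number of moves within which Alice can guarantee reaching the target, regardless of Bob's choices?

2

A0 = {0}
A1: add {1, 5} — 1 (Alice) has 1→0; 5 (Alice) has 5→0.
A2: add {4, 7} — 4 (Alice) has 4→1; 7 (Alice) has 7→5.
4 enters the attractor at level 2, so Alice can force the target in 2 moves from there.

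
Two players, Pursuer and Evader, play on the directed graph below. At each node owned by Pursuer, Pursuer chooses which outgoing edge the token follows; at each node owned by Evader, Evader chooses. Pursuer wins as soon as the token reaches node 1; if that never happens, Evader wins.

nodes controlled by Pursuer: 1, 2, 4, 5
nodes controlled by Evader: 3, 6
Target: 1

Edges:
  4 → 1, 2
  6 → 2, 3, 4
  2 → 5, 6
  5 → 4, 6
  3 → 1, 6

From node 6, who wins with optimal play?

A0 = {1}
A1: add {4} — 4 (Pursuer) has 4→1.
A2: add {5} — 5 (Pursuer) has 5→4.
A3: add {2} — 2 (Pursuer) has 2→5.
A4 = A3; e.g. 3 (Evader) can still go to 6. Fixed point.
6 never enters the attractor, so Evader can avoid the target forever.

Evader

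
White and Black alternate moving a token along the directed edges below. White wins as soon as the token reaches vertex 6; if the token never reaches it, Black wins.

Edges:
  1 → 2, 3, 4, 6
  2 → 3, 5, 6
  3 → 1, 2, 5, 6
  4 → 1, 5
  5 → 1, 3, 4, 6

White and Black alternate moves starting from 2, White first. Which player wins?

White

Track states (vertex, player-to-move).
A0 = {(6,White), (6,Black)}
A1: add {(1,White), (2,White), (3,White), (5,White)}.
(2,White) ∈ A1 ⇒ White forces the target.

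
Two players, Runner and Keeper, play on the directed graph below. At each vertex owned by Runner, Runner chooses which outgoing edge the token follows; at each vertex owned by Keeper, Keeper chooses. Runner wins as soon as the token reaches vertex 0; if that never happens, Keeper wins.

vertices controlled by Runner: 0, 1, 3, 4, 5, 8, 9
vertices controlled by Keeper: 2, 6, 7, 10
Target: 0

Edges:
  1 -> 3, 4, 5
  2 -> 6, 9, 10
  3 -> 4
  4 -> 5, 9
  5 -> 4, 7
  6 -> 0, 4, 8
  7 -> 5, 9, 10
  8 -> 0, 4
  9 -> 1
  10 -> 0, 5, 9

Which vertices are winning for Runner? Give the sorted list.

A0 = {0}
A1: add {8} — 8 (Runner) has 8→0.
A2 = A1; e.g. 1 (Runner) has no edge into A1. Fixed point.
Runner's winning region = {0, 8}.

0, 8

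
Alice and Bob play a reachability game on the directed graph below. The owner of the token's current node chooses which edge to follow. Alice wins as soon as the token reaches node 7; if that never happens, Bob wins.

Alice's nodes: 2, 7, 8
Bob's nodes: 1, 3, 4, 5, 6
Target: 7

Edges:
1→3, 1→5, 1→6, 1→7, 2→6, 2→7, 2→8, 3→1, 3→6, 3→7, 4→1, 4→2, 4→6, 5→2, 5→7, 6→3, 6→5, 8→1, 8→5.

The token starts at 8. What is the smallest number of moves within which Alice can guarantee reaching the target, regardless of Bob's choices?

A0 = {7}
A1: add {2} — 2 (Alice) has 2→7.
A2: add {5} — 5 (Bob): all of {2, 7} already in.
A3: add {8} — 8 (Alice) has 8→5.
A4 = A3; e.g. 1 (Bob) can still go to 3. Fixed point.
8 enters the attractor at level 3, so Alice can force the target in 3 moves from there.

3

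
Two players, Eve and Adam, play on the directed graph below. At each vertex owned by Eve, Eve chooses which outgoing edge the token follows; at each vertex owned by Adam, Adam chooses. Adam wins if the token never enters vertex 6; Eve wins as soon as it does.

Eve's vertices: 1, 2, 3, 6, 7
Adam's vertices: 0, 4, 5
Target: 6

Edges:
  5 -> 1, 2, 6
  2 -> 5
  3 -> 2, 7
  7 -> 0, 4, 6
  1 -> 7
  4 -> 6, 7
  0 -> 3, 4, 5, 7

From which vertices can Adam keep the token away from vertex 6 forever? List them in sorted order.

A0 = {6}
A1: add {7} — 7 (Eve) has 7→6.
A2: add {1, 3, 4} — 1 (Eve) has 1→7; 3 (Eve) has 3→7; 4 (Adam): all of {6, 7} already in.
A3 = A2; e.g. 0 (Adam) can still go to 5. Fixed point.
Eve's attractor = {1, 3, 4, 6, 7}; Adam avoids the target exactly from the complement.

0, 2, 5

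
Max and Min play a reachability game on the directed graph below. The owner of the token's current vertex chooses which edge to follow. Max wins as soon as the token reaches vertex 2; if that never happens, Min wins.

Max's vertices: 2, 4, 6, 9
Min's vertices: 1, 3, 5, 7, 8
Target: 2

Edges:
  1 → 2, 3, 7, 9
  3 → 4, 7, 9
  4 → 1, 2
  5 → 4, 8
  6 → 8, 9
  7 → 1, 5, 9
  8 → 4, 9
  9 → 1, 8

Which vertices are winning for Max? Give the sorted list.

A0 = {2}
A1: add {4} — 4 (Max) has 4→2.
A2 = A1; e.g. 1 (Min) can still go to 3. Fixed point.
Max's winning region = {2, 4}.

2, 4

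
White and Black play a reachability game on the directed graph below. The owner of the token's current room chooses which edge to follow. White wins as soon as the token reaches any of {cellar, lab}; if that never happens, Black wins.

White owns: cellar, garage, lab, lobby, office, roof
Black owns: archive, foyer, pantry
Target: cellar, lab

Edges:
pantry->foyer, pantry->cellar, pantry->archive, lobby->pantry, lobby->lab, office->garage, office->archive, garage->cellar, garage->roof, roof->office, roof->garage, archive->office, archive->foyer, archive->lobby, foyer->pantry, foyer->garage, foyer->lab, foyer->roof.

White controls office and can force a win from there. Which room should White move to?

A0 = {cellar, lab}
A1: add {garage, lobby} — garage (White) has garage→cellar; lobby (White) has lobby→lab.
A2: add {office, roof} — office (White) has office→garage; roof (White) has roof→garage.
A3 = A2; e.g. pantry (Black) can still go to foyer. Fixed point.
From office, successor garage is in the attractor (rank 1); the other successor archive is not.

garage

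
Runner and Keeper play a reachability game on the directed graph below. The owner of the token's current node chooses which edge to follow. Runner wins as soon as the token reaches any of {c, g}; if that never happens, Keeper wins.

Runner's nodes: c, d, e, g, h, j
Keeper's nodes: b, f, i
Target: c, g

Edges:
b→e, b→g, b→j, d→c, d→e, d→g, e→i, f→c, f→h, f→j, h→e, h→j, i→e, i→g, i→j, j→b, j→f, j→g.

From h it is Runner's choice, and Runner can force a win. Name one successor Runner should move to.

j

A0 = {c, g}
A1: add {d, j} — d (Runner) has d→c; j (Runner) has j→g.
A2: add {h} — h (Runner) has h→j.
A3: add {f} — f (Keeper): all of {c, h, j} already in.
A4 = A3; e.g. b (Keeper) can still go to e. Fixed point.
From h, successor j is in the attractor (rank 1); the other successor e is not.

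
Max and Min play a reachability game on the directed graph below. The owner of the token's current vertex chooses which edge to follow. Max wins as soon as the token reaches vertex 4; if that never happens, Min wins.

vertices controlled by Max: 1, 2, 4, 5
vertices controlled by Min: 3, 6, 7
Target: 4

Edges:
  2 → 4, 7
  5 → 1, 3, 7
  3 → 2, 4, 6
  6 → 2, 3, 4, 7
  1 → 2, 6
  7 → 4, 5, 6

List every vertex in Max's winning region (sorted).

1, 2, 4, 5

A0 = {4}
A1: add {2} — 2 (Max) has 2→4.
A2: add {1} — 1 (Max) has 1→2.
A3: add {5} — 5 (Max) has 5→1.
A4 = A3; e.g. 3 (Min) can still go to 6. Fixed point.
Max's winning region = {1, 2, 4, 5}.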